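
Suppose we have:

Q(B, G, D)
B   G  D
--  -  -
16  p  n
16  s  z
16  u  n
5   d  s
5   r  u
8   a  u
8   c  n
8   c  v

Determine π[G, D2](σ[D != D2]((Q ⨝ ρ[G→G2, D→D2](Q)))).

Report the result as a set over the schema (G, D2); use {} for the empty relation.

ρ[G→G2, D→D2]: schema becomes (B, G2, D2); tuples unchanged.
Natural join on B: {(16, p, n, p, n), (16, p, n, s, z), (16, p, n, u, n), (16, s, z, p, n), (16, s, z, s, z), (16, s, z, u, n), (16, u, n, p, n), (16, u, n, s, z), (16, u, n, u, n), (5, d, s, d, s), (5, d, s, r, u), (5, r, u, d, s), (5, r, u, r, u), (8, a, u, a, u), (8, a, u, c, n), (8, a, u, c, v), (8, c, n, a, u), (8, c, n, c, n), (8, c, n, c, v), (8, c, v, a, u), (8, c, v, c, n), (8, c, v, c, v)}
Filtering on D != D2 leaves {(16, p, n, s, z), (16, s, z, p, n), (16, s, z, u, n), (16, u, n, s, z), (5, d, s, r, u), (5, r, u, d, s), (8, a, u, c, n), (8, a, u, c, v), (8, c, n, a, u), (8, c, n, c, v), (8, c, v, a, u), (8, c, v, c, n)}.
π[G, D2]: project onto (G, D2) (2 duplicate(s) eliminated) → {(a, n), (a, v), (c, n), (c, u), (c, v), (d, u), (p, z), (r, s), (s, n), (u, z)}

{(a, n), (a, v), (c, n), (c, u), (c, v), (d, u), (p, z), (r, s), (s, n), (u, z)}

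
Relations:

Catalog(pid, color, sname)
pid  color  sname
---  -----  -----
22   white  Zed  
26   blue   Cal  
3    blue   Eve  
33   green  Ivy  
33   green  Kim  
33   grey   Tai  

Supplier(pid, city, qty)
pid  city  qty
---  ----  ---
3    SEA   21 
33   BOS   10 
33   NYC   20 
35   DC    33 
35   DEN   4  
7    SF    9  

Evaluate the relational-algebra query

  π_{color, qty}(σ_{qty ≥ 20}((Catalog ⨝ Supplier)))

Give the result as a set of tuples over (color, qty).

{(blue, 21), (green, 20), (grey, 20)}

Catalog ⋈ Supplier (natural join on pid): {(3, blue, Eve, SEA, 21), (33, green, Ivy, BOS, 10), (33, green, Ivy, NYC, 20), (33, green, Kim, BOS, 10), (33, green, Kim, NYC, 20), (33, grey, Tai, BOS, 10), (33, grey, Tai, NYC, 20)}
Selection qty ≥ 20: {(3, blue, Eve, SEA, 21), (33, green, Ivy, NYC, 20), (33, green, Kim, NYC, 20), (33, grey, Tai, NYC, 20)}
Projecting to color, qty (1 duplicate(s) eliminated): {(blue, 21), (green, 20), (grey, 20)}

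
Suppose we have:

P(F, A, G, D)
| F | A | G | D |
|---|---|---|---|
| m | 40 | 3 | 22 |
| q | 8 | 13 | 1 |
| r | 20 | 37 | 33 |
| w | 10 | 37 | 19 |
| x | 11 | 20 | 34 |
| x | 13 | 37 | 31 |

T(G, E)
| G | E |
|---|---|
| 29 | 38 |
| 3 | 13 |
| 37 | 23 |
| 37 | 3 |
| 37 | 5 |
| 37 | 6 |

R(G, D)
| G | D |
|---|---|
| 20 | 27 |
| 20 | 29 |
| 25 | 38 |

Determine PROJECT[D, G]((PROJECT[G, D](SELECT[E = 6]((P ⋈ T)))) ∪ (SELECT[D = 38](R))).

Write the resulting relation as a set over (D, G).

P ⋈ T (natural join on G): {(m, 40, 3, 22, 13), (r, 20, 37, 33, 23), (r, 20, 37, 33, 3), (r, 20, 37, 33, 5), (r, 20, 37, 33, 6), (w, 10, 37, 19, 23), (w, 10, 37, 19, 3), (w, 10, 37, 19, 5), (w, 10, 37, 19, 6), (x, 13, 37, 31, 23), (x, 13, 37, 31, 3), (x, 13, 37, 31, 5), (x, 13, 37, 31, 6)}
Selection E = 6: {(r, 20, 37, 33, 6), (w, 10, 37, 19, 6), (x, 13, 37, 31, 6)}
Keep only column(s) G, D: {(37, 19), (37, 31), (37, 33)}
Selection D = 38: {(25, 38)}
Set union of the two operands is {(25, 38), (37, 19), (37, 31), (37, 33)}.
Keep only column(s) D, G: {(19, 37), (31, 37), (33, 37), (38, 25)}

{(19, 37), (31, 37), (33, 37), (38, 25)}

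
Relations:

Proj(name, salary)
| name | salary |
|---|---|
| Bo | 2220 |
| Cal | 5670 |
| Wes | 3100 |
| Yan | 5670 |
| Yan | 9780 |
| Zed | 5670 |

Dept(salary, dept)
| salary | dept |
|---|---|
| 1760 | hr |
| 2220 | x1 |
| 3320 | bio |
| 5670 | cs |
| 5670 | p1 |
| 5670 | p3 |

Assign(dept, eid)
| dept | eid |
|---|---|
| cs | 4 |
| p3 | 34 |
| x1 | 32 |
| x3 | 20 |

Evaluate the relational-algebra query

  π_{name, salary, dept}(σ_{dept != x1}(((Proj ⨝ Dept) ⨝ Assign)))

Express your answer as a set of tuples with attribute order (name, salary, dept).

Proj ⋈ Dept (natural join on salary): {(Bo, 2220, x1), (Cal, 5670, cs), (Cal, 5670, p1), (Cal, 5670, p3), (Yan, 5670, cs), (Yan, 5670, p1), (Yan, 5670, p3), (Zed, 5670, cs), (Zed, 5670, p1), (Zed, 5670, p3)}
(Proj ⨝ Dept) ⋈ Assign (natural join on dept): {(Bo, 2220, x1, 32), (Cal, 5670, cs, 4), (Cal, 5670, p3, 34), (Yan, 5670, cs, 4), (Yan, 5670, p3, 34), (Zed, 5670, cs, 4), (Zed, 5670, p3, 34)}
Apply σ_{dept != x1}; surviving tuples: {(Cal, 5670, cs, 4), (Cal, 5670, p3, 34), (Yan, 5670, cs, 4), (Yan, 5670, p3, 34), (Zed, 5670, cs, 4), (Zed, 5670, p3, 34)}
Projecting to name, salary, dept: {(Cal, 5670, cs), (Cal, 5670, p3), (Yan, 5670, cs), (Yan, 5670, p3), (Zed, 5670, cs), (Zed, 5670, p3)}

{(Cal, 5670, cs), (Cal, 5670, p3), (Yan, 5670, cs), (Yan, 5670, p3), (Zed, 5670, cs), (Zed, 5670, p3)}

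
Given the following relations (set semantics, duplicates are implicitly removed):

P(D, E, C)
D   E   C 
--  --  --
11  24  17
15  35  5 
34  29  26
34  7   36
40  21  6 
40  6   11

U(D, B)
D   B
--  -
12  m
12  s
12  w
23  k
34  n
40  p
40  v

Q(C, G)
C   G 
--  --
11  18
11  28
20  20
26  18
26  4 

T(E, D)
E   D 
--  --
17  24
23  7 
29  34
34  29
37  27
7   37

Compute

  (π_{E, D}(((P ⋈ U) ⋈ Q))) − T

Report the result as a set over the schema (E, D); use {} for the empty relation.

{(6, 40)}

P ⋈ U (natural join on D): {(34, 29, 26, n), (34, 7, 36, n), (40, 21, 6, p), (40, 21, 6, v), (40, 6, 11, p), (40, 6, 11, v)}
(P ⋈ U) ⋈ Q (natural join on C): {(34, 29, 26, n, 18), (34, 29, 26, n, 4), (40, 6, 11, p, 18), (40, 6, 11, p, 28), (40, 6, 11, v, 18), (40, 6, 11, v, 28)}
Keep only column(s) E, D (4 duplicate(s) eliminated): {(29, 34), (6, 40)}
Set difference of the two operands is {(6, 40)}.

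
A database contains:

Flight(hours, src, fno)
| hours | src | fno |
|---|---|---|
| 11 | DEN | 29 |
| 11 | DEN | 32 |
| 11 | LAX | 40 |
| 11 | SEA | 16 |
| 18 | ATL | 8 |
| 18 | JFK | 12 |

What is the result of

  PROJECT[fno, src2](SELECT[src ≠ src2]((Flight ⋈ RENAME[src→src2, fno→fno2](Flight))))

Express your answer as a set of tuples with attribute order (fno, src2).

ρ[src→src2, fno→fno2]: schema becomes (hours, src2, fno2); tuples unchanged.
Joining Flight and RENAME[src→src2, fno→fno2](Flight) on hours yields {(11, DEN, 29, DEN, 29), (11, DEN, 29, DEN, 32), (11, DEN, 29, LAX, 40), (11, DEN, 29, SEA, 16), (11, DEN, 32, DEN, 29), (11, DEN, 32, DEN, 32), (11, DEN, 32, LAX, 40), (11, DEN, 32, SEA, 16), (11, LAX, 40, DEN, 29), (11, LAX, 40, DEN, 32), (11, LAX, 40, LAX, 40), (11, LAX, 40, SEA, 16), (11, SEA, 16, DEN, 29), (11, SEA, 16, DEN, 32), (11, SEA, 16, LAX, 40), (11, SEA, 16, SEA, 16), (18, ATL, 8, ATL, 8), (18, ATL, 8, JFK, 12), (18, JFK, 12, ATL, 8), (18, JFK, 12, JFK, 12)}.
Selection src ≠ src2: {(11, DEN, 29, LAX, 40), (11, DEN, 29, SEA, 16), (11, DEN, 32, LAX, 40), (11, DEN, 32, SEA, 16), (11, LAX, 40, DEN, 29), (11, LAX, 40, DEN, 32), (11, LAX, 40, SEA, 16), (11, SEA, 16, DEN, 29), (11, SEA, 16, DEN, 32), (11, SEA, 16, LAX, 40), (18, ATL, 8, JFK, 12), (18, JFK, 12, ATL, 8)}
Keep only column(s) fno, src2 (2 duplicate(s) eliminated): {(12, ATL), (16, DEN), (16, LAX), (29, LAX), (29, SEA), (32, LAX), (32, SEA), (40, DEN), (40, SEA), (8, JFK)}

{(12, ATL), (16, DEN), (16, LAX), (29, LAX), (29, SEA), (32, LAX), (32, SEA), (40, DEN), (40, SEA), (8, JFK)}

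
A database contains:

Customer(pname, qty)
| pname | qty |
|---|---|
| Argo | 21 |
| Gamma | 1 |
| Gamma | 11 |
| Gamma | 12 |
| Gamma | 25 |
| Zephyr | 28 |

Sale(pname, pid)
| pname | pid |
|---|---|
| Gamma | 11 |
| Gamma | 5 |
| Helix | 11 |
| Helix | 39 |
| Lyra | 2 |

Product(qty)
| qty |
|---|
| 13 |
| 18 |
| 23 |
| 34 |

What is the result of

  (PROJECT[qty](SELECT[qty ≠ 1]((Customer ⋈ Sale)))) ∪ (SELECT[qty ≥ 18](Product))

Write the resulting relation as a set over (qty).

{11, 12, 18, 23, 25, 34}

Joining Customer and Sale on pname yields {(Gamma, 1, 11), (Gamma, 1, 5), (Gamma, 11, 11), (Gamma, 11, 5), (Gamma, 12, 11), (Gamma, 12, 5), (Gamma, 25, 11), (Gamma, 25, 5)}.
Apply σ_{qty ≠ 1}; surviving tuples: {(Gamma, 11, 11), (Gamma, 11, 5), (Gamma, 12, 11), (Gamma, 12, 5), (Gamma, 25, 11), (Gamma, 25, 5)}
Projecting to qty (3 duplicate(s) eliminated): {11, 12, 25}
Apply σ_{qty ≥ 18}; surviving tuples: {18, 23, 34}
Union: {11, 12, 25} with {18, 23, 34} → {11, 12, 18, 23, 25, 34}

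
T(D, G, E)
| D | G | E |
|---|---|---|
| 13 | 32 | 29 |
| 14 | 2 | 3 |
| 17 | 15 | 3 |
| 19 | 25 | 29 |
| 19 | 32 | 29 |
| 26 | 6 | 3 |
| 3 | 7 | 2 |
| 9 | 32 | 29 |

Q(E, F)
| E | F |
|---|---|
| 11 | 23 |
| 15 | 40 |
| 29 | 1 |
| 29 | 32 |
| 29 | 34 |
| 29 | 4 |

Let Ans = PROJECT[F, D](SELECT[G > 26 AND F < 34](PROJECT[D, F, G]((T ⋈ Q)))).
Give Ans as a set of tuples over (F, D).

{(1, 13), (1, 19), (1, 9), (32, 13), (32, 19), (32, 9), (4, 13), (4, 19), (4, 9)}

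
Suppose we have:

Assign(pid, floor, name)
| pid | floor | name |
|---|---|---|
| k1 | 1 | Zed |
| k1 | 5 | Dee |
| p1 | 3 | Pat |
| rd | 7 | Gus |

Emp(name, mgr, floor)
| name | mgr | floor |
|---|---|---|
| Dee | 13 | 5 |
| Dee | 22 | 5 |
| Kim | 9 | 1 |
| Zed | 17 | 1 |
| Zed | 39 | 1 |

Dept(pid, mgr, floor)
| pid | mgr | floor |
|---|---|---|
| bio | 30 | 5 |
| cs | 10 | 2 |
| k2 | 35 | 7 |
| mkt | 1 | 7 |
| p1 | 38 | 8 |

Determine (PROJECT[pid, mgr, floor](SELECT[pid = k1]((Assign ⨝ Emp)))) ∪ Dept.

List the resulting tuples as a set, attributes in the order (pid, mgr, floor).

{(bio, 30, 5), (cs, 10, 2), (k1, 13, 5), (k1, 17, 1), (k1, 22, 5), (k1, 39, 1), (k2, 35, 7), (mkt, 1, 7), (p1, 38, 8)}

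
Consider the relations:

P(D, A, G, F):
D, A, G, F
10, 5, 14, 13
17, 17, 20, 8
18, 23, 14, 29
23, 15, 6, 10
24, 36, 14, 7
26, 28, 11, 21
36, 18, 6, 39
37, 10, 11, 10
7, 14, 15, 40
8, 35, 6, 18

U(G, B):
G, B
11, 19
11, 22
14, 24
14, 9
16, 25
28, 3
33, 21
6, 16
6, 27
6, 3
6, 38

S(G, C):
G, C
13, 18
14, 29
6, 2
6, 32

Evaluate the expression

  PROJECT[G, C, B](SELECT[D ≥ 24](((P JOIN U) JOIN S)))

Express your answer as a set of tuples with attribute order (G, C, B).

{(14, 29, 24), (14, 29, 9), (6, 2, 16), (6, 2, 27), (6, 2, 3), (6, 2, 38), (6, 32, 16), (6, 32, 27), (6, 32, 3), (6, 32, 38)}

Joining P and U on G yields {(10, 5, 14, 13, 24), (10, 5, 14, 13, 9), (18, 23, 14, 29, 24), (18, 23, 14, 29, 9), (23, 15, 6, 10, 16), (23, 15, 6, 10, 27), (23, 15, 6, 10, 3), (23, 15, 6, 10, 38), (24, 36, 14, 7, 24), (24, 36, 14, 7, 9), (26, 28, 11, 21, 19), (26, 28, 11, 21, 22), (36, 18, 6, 39, 16), (36, 18, 6, 39, 27), (36, 18, 6, 39, 3), (36, 18, 6, 39, 38), (37, 10, 11, 10, 19), (37, 10, 11, 10, 22), (8, 35, 6, 18, 16), (8, 35, 6, 18, 27), (8, 35, 6, 18, 3), (8, 35, 6, 18, 38)}.
Joining (P JOIN U) and S on G yields {(10, 5, 14, 13, 24, 29), (10, 5, 14, 13, 9, 29), (18, 23, 14, 29, 24, 29), (18, 23, 14, 29, 9, 29), (23, 15, 6, 10, 16, 2), (23, 15, 6, 10, 16, 32), (23, 15, 6, 10, 27, 2), (23, 15, 6, 10, 27, 32), (23, 15, 6, 10, 3, 2), (23, 15, 6, 10, 3, 32), (23, 15, 6, 10, 38, 2), (23, 15, 6, 10, 38, 32), (24, 36, 14, 7, 24, 29), (24, 36, 14, 7, 9, 29), (36, 18, 6, 39, 16, 2), (36, 18, 6, 39, 16, 32), (36, 18, 6, 39, 27, 2), (36, 18, 6, 39, 27, 32), (36, 18, 6, 39, 3, 2), (36, 18, 6, 39, 3, 32), (36, 18, 6, 39, 38, 2), (36, 18, 6, 39, 38, 32), (8, 35, 6, 18, 16, 2), (8, 35, 6, 18, 16, 32), (8, 35, 6, 18, 27, 2), (8, 35, 6, 18, 27, 32), (8, 35, 6, 18, 3, 2), (8, 35, 6, 18, 3, 32), (8, 35, 6, 18, 38, 2), (8, 35, 6, 18, 38, 32)}.
σ[D ≥ 24]: keep tuples satisfying D ≥ 24 → {(24, 36, 14, 7, 24, 29), (24, 36, 14, 7, 9, 29), (36, 18, 6, 39, 16, 2), (36, 18, 6, 39, 16, 32), (36, 18, 6, 39, 27, 2), (36, 18, 6, 39, 27, 32), (36, 18, 6, 39, 3, 2), (36, 18, 6, 39, 3, 32), (36, 18, 6, 39, 38, 2), (36, 18, 6, 39, 38, 32)}
Keep only column(s) G, C, B: {(14, 29, 24), (14, 29, 9), (6, 2, 16), (6, 2, 27), (6, 2, 3), (6, 2, 38), (6, 32, 16), (6, 32, 27), (6, 32, 3), (6, 32, 38)}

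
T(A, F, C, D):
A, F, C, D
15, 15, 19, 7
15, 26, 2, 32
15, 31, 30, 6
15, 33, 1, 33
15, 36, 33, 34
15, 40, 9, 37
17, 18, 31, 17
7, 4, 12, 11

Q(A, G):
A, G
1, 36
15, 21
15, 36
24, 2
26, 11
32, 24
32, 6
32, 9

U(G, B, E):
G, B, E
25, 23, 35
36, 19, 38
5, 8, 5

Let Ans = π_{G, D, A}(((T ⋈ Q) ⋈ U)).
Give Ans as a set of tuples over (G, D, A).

{(36, 32, 15), (36, 33, 15), (36, 34, 15), (36, 37, 15), (36, 6, 15), (36, 7, 15)}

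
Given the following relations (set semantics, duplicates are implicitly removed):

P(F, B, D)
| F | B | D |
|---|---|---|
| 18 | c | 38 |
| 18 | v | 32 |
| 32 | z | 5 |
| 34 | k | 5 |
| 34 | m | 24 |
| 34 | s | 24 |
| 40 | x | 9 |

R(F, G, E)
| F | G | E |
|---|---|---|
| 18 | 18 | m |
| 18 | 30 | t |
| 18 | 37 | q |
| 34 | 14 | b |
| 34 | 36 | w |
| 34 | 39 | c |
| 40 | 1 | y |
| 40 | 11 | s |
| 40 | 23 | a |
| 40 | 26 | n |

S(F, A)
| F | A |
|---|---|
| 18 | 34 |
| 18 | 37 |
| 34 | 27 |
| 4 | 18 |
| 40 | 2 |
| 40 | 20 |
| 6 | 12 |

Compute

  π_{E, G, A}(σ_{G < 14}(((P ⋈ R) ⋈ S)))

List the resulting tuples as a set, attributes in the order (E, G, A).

{(s, 11, 2), (s, 11, 20), (y, 1, 2), (y, 1, 20)}

Joining P and R on F yields {(18, c, 38, 18, m), (18, c, 38, 30, t), (18, c, 38, 37, q), (18, v, 32, 18, m), (18, v, 32, 30, t), (18, v, 32, 37, q), (34, k, 5, 14, b), (34, k, 5, 36, w), (34, k, 5, 39, c), (34, m, 24, 14, b), (34, m, 24, 36, w), (34, m, 24, 39, c), (34, s, 24, 14, b), (34, s, 24, 36, w), (34, s, 24, 39, c), (40, x, 9, 1, y), (40, x, 9, 11, s), (40, x, 9, 23, a), (40, x, 9, 26, n)}.
Joining (P ⋈ R) and S on F yields {(18, c, 38, 18, m, 34), (18, c, 38, 18, m, 37), (18, c, 38, 30, t, 34), (18, c, 38, 30, t, 37), (18, c, 38, 37, q, 34), (18, c, 38, 37, q, 37), (18, v, 32, 18, m, 34), (18, v, 32, 18, m, 37), (18, v, 32, 30, t, 34), (18, v, 32, 30, t, 37), (18, v, 32, 37, q, 34), (18, v, 32, 37, q, 37), (34, k, 5, 14, b, 27), (34, k, 5, 36, w, 27), (34, k, 5, 39, c, 27), (34, m, 24, 14, b, 27), (34, m, 24, 36, w, 27), (34, m, 24, 39, c, 27), (34, s, 24, 14, b, 27), (34, s, 24, 36, w, 27), (34, s, 24, 39, c, 27), (40, x, 9, 1, y, 2), (40, x, 9, 1, y, 20), (40, x, 9, 11, s, 2), (40, x, 9, 11, s, 20), (40, x, 9, 23, a, 2), (40, x, 9, 23, a, 20), (40, x, 9, 26, n, 2), (40, x, 9, 26, n, 20)}.
Apply σ_{G < 14}; surviving tuples: {(40, x, 9, 1, y, 2), (40, x, 9, 1, y, 20), (40, x, 9, 11, s, 2), (40, x, 9, 11, s, 20)}
Keep only column(s) E, G, A: {(s, 11, 2), (s, 11, 20), (y, 1, 2), (y, 1, 20)}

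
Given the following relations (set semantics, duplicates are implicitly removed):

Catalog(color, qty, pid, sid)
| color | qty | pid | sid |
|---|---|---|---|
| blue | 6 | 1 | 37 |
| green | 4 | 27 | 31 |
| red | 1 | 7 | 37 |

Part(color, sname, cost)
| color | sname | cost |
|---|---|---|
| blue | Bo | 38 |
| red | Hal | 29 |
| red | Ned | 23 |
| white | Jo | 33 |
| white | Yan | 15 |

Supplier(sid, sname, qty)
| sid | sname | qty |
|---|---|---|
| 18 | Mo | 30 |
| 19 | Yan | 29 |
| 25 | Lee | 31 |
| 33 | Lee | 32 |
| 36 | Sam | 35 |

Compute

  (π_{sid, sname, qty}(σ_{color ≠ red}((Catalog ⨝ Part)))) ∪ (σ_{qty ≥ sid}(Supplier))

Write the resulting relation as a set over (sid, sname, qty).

Joining Catalog and Part on color yields {(blue, 6, 1, 37, Bo, 38), (red, 1, 7, 37, Hal, 29), (red, 1, 7, 37, Ned, 23)}.
Filtering on color ≠ red leaves {(blue, 6, 1, 37, Bo, 38)}.
Projecting to sid, sname, qty: {(37, Bo, 6)}
Filtering on qty ≥ sid leaves {(18, Mo, 30), (19, Yan, 29), (25, Lee, 31)}.
Taking the union: {(18, Mo, 30), (19, Yan, 29), (25, Lee, 31), (37, Bo, 6)}

{(18, Mo, 30), (19, Yan, 29), (25, Lee, 31), (37, Bo, 6)}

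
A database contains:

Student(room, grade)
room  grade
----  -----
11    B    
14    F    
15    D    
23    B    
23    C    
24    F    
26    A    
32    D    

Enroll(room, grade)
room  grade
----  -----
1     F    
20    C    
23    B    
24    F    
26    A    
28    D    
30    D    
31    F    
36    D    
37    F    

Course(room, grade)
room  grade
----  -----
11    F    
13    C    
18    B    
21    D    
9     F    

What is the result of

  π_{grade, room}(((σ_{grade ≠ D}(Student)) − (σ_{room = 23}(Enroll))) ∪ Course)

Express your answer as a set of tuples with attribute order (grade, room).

Selection grade ≠ D: {(11, B), (14, F), (23, B), (23, C), (24, F), (26, A)}
Selection room = 23: {(23, B)}
Difference: {(11, B), (14, F), (23, B), (23, C), (24, F), (26, A)} with {(23, B)} → {(11, B), (14, F), (23, C), (24, F), (26, A)}
Union: {(11, B), (14, F), (23, C), (24, F), (26, A)} with {(11, F), (13, C), (18, B), (21, D), (9, F)} → {(11, B), (11, F), (13, C), (14, F), (18, B), (21, D), (23, C), (24, F), (26, A), (9, F)}
π[grade, room]: project onto (grade, room) → {(A, 26), (B, 11), (B, 18), (C, 13), (C, 23), (D, 21), (F, 11), (F, 14), (F, 24), (F, 9)}

{(A, 26), (B, 11), (B, 18), (C, 13), (C, 23), (D, 21), (F, 11), (F, 14), (F, 24), (F, 9)}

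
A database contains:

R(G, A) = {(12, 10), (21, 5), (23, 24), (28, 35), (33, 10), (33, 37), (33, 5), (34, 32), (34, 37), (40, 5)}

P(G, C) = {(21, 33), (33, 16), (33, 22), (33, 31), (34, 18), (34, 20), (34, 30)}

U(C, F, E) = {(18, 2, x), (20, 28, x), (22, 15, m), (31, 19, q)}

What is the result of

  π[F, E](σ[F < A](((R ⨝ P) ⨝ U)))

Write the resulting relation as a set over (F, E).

Natural join on G: {(21, 5, 33), (33, 10, 16), (33, 10, 22), (33, 10, 31), (33, 37, 16), (33, 37, 22), (33, 37, 31), (33, 5, 16), (33, 5, 22), (33, 5, 31), (34, 32, 18), (34, 32, 20), (34, 32, 30), (34, 37, 18), (34, 37, 20), (34, 37, 30)}
Natural join on C: {(33, 10, 22, 15, m), (33, 10, 31, 19, q), (33, 37, 22, 15, m), (33, 37, 31, 19, q), (33, 5, 22, 15, m), (33, 5, 31, 19, q), (34, 32, 18, 2, x), (34, 32, 20, 28, x), (34, 37, 18, 2, x), (34, 37, 20, 28, x)}
Apply σ_{F < A}; surviving tuples: {(33, 37, 22, 15, m), (33, 37, 31, 19, q), (34, 32, 18, 2, x), (34, 32, 20, 28, x), (34, 37, 18, 2, x), (34, 37, 20, 28, x)}
Keep only column(s) F, E (2 duplicate(s) eliminated): {(15, m), (19, q), (2, x), (28, x)}

{(15, m), (19, q), (2, x), (28, x)}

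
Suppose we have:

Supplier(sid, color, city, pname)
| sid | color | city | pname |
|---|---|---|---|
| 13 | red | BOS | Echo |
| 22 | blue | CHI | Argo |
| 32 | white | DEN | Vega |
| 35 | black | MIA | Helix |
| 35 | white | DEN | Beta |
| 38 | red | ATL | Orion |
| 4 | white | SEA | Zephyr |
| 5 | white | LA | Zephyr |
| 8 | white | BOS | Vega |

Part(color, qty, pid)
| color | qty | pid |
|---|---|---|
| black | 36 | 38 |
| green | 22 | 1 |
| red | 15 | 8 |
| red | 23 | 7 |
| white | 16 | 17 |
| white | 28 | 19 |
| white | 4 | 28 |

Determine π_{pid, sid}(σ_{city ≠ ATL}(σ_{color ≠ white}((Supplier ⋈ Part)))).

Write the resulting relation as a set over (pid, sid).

Joining Supplier and Part on color yields {(13, red, BOS, Echo, 15, 8), (13, red, BOS, Echo, 23, 7), (32, white, DEN, Vega, 16, 17), (32, white, DEN, Vega, 28, 19), (32, white, DEN, Vega, 4, 28), (35, black, MIA, Helix, 36, 38), (35, white, DEN, Beta, 16, 17), (35, white, DEN, Beta, 28, 19), (35, white, DEN, Beta, 4, 28), (38, red, ATL, Orion, 15, 8), (38, red, ATL, Orion, 23, 7), (4, white, SEA, Zephyr, 16, 17), (4, white, SEA, Zephyr, 28, 19), (4, white, SEA, Zephyr, 4, 28), (5, white, LA, Zephyr, 16, 17), (5, white, LA, Zephyr, 28, 19), (5, white, LA, Zephyr, 4, 28), (8, white, BOS, Vega, 16, 17), (8, white, BOS, Vega, 28, 19), (8, white, BOS, Vega, 4, 28)}.
Filtering on color ≠ white leaves {(13, red, BOS, Echo, 15, 8), (13, red, BOS, Echo, 23, 7), (35, black, MIA, Helix, 36, 38), (38, red, ATL, Orion, 15, 8), (38, red, ATL, Orion, 23, 7)}.
Filtering on city ≠ ATL leaves {(13, red, BOS, Echo, 15, 8), (13, red, BOS, Echo, 23, 7), (35, black, MIA, Helix, 36, 38)}.
π[pid, sid]: project onto (pid, sid) → {(38, 35), (7, 13), (8, 13)}

{(38, 35), (7, 13), (8, 13)}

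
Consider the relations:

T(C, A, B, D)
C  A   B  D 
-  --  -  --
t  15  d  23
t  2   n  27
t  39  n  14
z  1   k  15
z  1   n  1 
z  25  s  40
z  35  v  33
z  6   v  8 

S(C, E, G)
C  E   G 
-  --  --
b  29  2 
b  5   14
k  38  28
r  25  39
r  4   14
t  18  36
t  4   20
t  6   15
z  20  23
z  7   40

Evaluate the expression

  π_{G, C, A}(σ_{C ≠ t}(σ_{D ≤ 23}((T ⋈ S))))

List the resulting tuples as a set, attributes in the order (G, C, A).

T ⋈ S (natural join on C): {(t, 15, d, 23, 18, 36), (t, 15, d, 23, 4, 20), (t, 15, d, 23, 6, 15), (t, 2, n, 27, 18, 36), (t, 2, n, 27, 4, 20), (t, 2, n, 27, 6, 15), (t, 39, n, 14, 18, 36), (t, 39, n, 14, 4, 20), (t, 39, n, 14, 6, 15), (z, 1, k, 15, 20, 23), (z, 1, k, 15, 7, 40), (z, 1, n, 1, 20, 23), (z, 1, n, 1, 7, 40), (z, 25, s, 40, 20, 23), (z, 25, s, 40, 7, 40), (z, 35, v, 33, 20, 23), (z, 35, v, 33, 7, 40), (z, 6, v, 8, 20, 23), (z, 6, v, 8, 7, 40)}
Apply σ_{D ≤ 23}; surviving tuples: {(t, 15, d, 23, 18, 36), (t, 15, d, 23, 4, 20), (t, 15, d, 23, 6, 15), (t, 39, n, 14, 18, 36), (t, 39, n, 14, 4, 20), (t, 39, n, 14, 6, 15), (z, 1, k, 15, 20, 23), (z, 1, k, 15, 7, 40), (z, 1, n, 1, 20, 23), (z, 1, n, 1, 7, 40), (z, 6, v, 8, 20, 23), (z, 6, v, 8, 7, 40)}
Apply σ_{C ≠ t}; surviving tuples: {(z, 1, k, 15, 20, 23), (z, 1, k, 15, 7, 40), (z, 1, n, 1, 20, 23), (z, 1, n, 1, 7, 40), (z, 6, v, 8, 20, 23), (z, 6, v, 8, 7, 40)}
Keep only column(s) G, C, A (2 duplicate(s) eliminated): {(23, z, 1), (23, z, 6), (40, z, 1), (40, z, 6)}

{(23, z, 1), (23, z, 6), (40, z, 1), (40, z, 6)}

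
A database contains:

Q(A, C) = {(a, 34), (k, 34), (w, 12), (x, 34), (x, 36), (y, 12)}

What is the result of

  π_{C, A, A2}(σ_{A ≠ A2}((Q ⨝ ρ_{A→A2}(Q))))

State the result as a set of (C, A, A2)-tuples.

ρ[A→A2]: schema becomes (A2, C); tuples unchanged.
Natural join on C: {(a, 34, a), (a, 34, k), (a, 34, x), (k, 34, a), (k, 34, k), (k, 34, x), (w, 12, w), (w, 12, y), (x, 34, a), (x, 34, k), (x, 34, x), (x, 36, x), (y, 12, w), (y, 12, y)}
Filtering on A ≠ A2 leaves {(a, 34, k), (a, 34, x), (k, 34, a), (k, 34, x), (w, 12, y), (x, 34, a), (x, 34, k), (y, 12, w)}.
π[C, A, A2]: project onto (C, A, A2) → {(12, w, y), (12, y, w), (34, a, k), (34, a, x), (34, k, a), (34, k, x), (34, x, a), (34, x, k)}

{(12, w, y), (12, y, w), (34, a, k), (34, a, x), (34, k, a), (34, k, x), (34, x, a), (34, x, k)}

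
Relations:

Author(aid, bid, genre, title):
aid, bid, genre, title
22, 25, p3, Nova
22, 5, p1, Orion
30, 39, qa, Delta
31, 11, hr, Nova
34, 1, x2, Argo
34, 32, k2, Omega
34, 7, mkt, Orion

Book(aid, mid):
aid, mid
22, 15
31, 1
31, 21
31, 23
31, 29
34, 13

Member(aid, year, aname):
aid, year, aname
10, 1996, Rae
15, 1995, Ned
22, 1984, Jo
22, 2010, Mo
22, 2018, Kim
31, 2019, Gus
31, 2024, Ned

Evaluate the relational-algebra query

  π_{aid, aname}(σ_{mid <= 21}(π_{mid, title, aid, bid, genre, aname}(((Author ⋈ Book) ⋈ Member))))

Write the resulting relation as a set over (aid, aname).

Author ⋈ Book (natural join on aid): {(22, 25, p3, Nova, 15), (22, 5, p1, Orion, 15), (31, 11, hr, Nova, 1), (31, 11, hr, Nova, 21), (31, 11, hr, Nova, 23), (31, 11, hr, Nova, 29), (34, 1, x2, Argo, 13), (34, 32, k2, Omega, 13), (34, 7, mkt, Orion, 13)}
(Author ⋈ Book) ⋈ Member (natural join on aid): {(22, 25, p3, Nova, 15, 1984, Jo), (22, 25, p3, Nova, 15, 2010, Mo), (22, 25, p3, Nova, 15, 2018, Kim), (22, 5, p1, Orion, 15, 1984, Jo), (22, 5, p1, Orion, 15, 2010, Mo), (22, 5, p1, Orion, 15, 2018, Kim), (31, 11, hr, Nova, 1, 2019, Gus), (31, 11, hr, Nova, 1, 2024, Ned), (31, 11, hr, Nova, 21, 2019, Gus), (31, 11, hr, Nova, 21, 2024, Ned), (31, 11, hr, Nova, 23, 2019, Gus), (31, 11, hr, Nova, 23, 2024, Ned), (31, 11, hr, Nova, 29, 2019, Gus), (31, 11, hr, Nova, 29, 2024, Ned)}
π_{mid, title, aid, bid, genre, aname} gives {(1, Nova, 31, 11, hr, Gus), (1, Nova, 31, 11, hr, Ned), (15, Nova, 22, 25, p3, Jo), (15, Nova, 22, 25, p3, Kim), (15, Nova, 22, 25, p3, Mo), (15, Orion, 22, 5, p1, Jo), (15, Orion, 22, 5, p1, Kim), (15, Orion, 22, 5, p1, Mo), (21, Nova, 31, 11, hr, Gus), (21, Nova, 31, 11, hr, Ned), (23, Nova, 31, 11, hr, Gus), (23, Nova, 31, 11, hr, Ned), (29, Nova, 31, 11, hr, Gus), (29, Nova, 31, 11, hr, Ned)}.
Apply σ_{mid <= 21}; surviving tuples: {(1, Nova, 31, 11, hr, Gus), (1, Nova, 31, 11, hr, Ned), (15, Nova, 22, 25, p3, Jo), (15, Nova, 22, 25, p3, Kim), (15, Nova, 22, 25, p3, Mo), (15, Orion, 22, 5, p1, Jo), (15, Orion, 22, 5, p1, Kim), (15, Orion, 22, 5, p1, Mo), (21, Nova, 31, 11, hr, Gus), (21, Nova, 31, 11, hr, Ned)}
π_{aid, aname} gives {(22, Jo), (22, Kim), (22, Mo), (31, Gus), (31, Ned)} (5 duplicate(s) eliminated).

{(22, Jo), (22, Kim), (22, Mo), (31, Gus), (31, Ned)}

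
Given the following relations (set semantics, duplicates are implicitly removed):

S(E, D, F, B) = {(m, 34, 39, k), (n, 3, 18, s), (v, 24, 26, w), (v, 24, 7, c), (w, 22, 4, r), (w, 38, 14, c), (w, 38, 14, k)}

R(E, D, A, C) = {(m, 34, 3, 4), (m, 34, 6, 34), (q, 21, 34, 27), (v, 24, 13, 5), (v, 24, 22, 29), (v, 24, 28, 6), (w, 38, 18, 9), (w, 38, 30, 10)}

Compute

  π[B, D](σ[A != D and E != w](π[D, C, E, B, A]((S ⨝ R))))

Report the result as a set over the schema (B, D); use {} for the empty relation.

Natural join on E, D: {(m, 34, 39, k, 3, 4), (m, 34, 39, k, 6, 34), (v, 24, 26, w, 13, 5), (v, 24, 26, w, 22, 29), (v, 24, 26, w, 28, 6), (v, 24, 7, c, 13, 5), (v, 24, 7, c, 22, 29), (v, 24, 7, c, 28, 6), (w, 38, 14, c, 18, 9), (w, 38, 14, c, 30, 10), (w, 38, 14, k, 18, 9), (w, 38, 14, k, 30, 10)}
Keep only column(s) D, C, E, B, A: {(24, 29, v, c, 22), (24, 29, v, w, 22), (24, 5, v, c, 13), (24, 5, v, w, 13), (24, 6, v, c, 28), (24, 6, v, w, 28), (34, 34, m, k, 6), (34, 4, m, k, 3), (38, 10, w, c, 30), (38, 10, w, k, 30), (38, 9, w, c, 18), (38, 9, w, k, 18)}
Selection A != D and E != w: {(24, 29, v, c, 22), (24, 29, v, w, 22), (24, 5, v, c, 13), (24, 5, v, w, 13), (24, 6, v, c, 28), (24, 6, v, w, 28), (34, 34, m, k, 6), (34, 4, m, k, 3)}
Keep only column(s) B, D (5 duplicate(s) eliminated): {(c, 24), (k, 34), (w, 24)}

{(c, 24), (k, 34), (w, 24)}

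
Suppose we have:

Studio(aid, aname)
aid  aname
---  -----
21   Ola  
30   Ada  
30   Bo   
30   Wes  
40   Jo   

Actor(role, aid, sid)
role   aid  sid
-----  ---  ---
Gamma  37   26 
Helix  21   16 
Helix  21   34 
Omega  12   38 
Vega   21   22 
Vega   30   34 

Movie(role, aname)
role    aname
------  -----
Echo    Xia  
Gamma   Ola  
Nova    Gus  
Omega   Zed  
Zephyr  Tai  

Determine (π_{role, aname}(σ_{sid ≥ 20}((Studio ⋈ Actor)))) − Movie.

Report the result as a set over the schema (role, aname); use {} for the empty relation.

Joining Studio and Actor on aid yields {(21, Ola, Helix, 16), (21, Ola, Helix, 34), (21, Ola, Vega, 22), (30, Ada, Vega, 34), (30, Bo, Vega, 34), (30, Wes, Vega, 34)}.
σ[sid ≥ 20]: keep tuples satisfying sid ≥ 20 → {(21, Ola, Helix, 34), (21, Ola, Vega, 22), (30, Ada, Vega, 34), (30, Bo, Vega, 34), (30, Wes, Vega, 34)}
π[role, aname]: project onto (role, aname) → {(Helix, Ola), (Vega, Ada), (Vega, Bo), (Vega, Ola), (Vega, Wes)}
Set difference of the two operands is {(Helix, Ola), (Vega, Ada), (Vega, Bo), (Vega, Ola), (Vega, Wes)}.

{(Helix, Ola), (Vega, Ada), (Vega, Bo), (Vega, Ola), (Vega, Wes)}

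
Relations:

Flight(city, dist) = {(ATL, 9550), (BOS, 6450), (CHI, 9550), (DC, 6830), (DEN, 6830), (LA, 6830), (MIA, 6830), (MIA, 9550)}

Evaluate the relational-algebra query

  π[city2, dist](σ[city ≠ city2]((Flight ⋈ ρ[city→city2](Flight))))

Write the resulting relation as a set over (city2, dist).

ρ[city→city2]: schema becomes (city2, dist); tuples unchanged.
Flight ⋈ ρ[city→city2](Flight) (natural join on dist): {(ATL, 9550, ATL), (ATL, 9550, CHI), (ATL, 9550, MIA), (BOS, 6450, BOS), (CHI, 9550, ATL), (CHI, 9550, CHI), (CHI, 9550, MIA), (DC, 6830, DC), (DC, 6830, DEN), (DC, 6830, LA), (DC, 6830, MIA), (DEN, 6830, DC), (DEN, 6830, DEN), (DEN, 6830, LA), (DEN, 6830, MIA), (LA, 6830, DC), (LA, 6830, DEN), (LA, 6830, LA), (LA, 6830, MIA), (MIA, 6830, DC), (MIA, 6830, DEN), (MIA, 6830, LA), (MIA, 6830, MIA), (MIA, 9550, ATL), (MIA, 9550, CHI), (MIA, 9550, MIA)}
σ[city ≠ city2]: keep tuples satisfying city ≠ city2 → {(ATL, 9550, CHI), (ATL, 9550, MIA), (CHI, 9550, ATL), (CHI, 9550, MIA), (DC, 6830, DEN), (DC, 6830, LA), (DC, 6830, MIA), (DEN, 6830, DC), (DEN, 6830, LA), (DEN, 6830, MIA), (LA, 6830, DC), (LA, 6830, DEN), (LA, 6830, MIA), (MIA, 6830, DC), (MIA, 6830, DEN), (MIA, 6830, LA), (MIA, 9550, ATL), (MIA, 9550, CHI)}
Projecting to city2, dist (11 duplicate(s) eliminated): {(ATL, 9550), (CHI, 9550), (DC, 6830), (DEN, 6830), (LA, 6830), (MIA, 6830), (MIA, 9550)}

{(ATL, 9550), (CHI, 9550), (DC, 6830), (DEN, 6830), (LA, 6830), (MIA, 6830), (MIA, 9550)}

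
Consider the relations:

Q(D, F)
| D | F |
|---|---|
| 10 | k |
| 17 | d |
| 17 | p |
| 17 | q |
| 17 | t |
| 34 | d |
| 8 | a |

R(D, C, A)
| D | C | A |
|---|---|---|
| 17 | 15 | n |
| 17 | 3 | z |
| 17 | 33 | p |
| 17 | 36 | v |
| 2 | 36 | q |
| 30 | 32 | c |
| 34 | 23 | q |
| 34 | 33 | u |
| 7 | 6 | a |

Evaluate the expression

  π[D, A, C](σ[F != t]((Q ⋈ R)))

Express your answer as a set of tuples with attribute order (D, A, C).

{(17, n, 15), (17, p, 33), (17, v, 36), (17, z, 3), (34, q, 23), (34, u, 33)}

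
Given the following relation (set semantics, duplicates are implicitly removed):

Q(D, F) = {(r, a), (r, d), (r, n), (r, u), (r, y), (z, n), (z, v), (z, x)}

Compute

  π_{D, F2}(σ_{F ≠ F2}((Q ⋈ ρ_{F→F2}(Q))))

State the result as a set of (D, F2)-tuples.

{(r, a), (r, d), (r, n), (r, u), (r, y), (z, n), (z, v), (z, x)}

ρ[F→F2]: schema becomes (D, F2); tuples unchanged.
Natural join on D: {(r, a, a), (r, a, d), (r, a, n), (r, a, u), (r, a, y), (r, d, a), (r, d, d), (r, d, n), (r, d, u), (r, d, y), (r, n, a), (r, n, d), (r, n, n), (r, n, u), (r, n, y), (r, u, a), (r, u, d), (r, u, n), (r, u, u), (r, u, y), (r, y, a), (r, y, d), (r, y, n), (r, y, u), (r, y, y), (z, n, n), (z, n, v), (z, n, x), (z, v, n), (z, v, v), (z, v, x), (z, x, n), (z, x, v), (z, x, x)}
Filtering on F ≠ F2 leaves {(r, a, d), (r, a, n), (r, a, u), (r, a, y), (r, d, a), (r, d, n), (r, d, u), (r, d, y), (r, n, a), (r, n, d), (r, n, u), (r, n, y), (r, u, a), (r, u, d), (r, u, n), (r, u, y), (r, y, a), (r, y, d), (r, y, n), (r, y, u), (z, n, v), (z, n, x), (z, v, n), (z, v, x), (z, x, n), (z, x, v)}.
Projecting to D, F2 (18 duplicate(s) eliminated): {(r, a), (r, d), (r, n), (r, u), (r, y), (z, n), (z, v), (z, x)}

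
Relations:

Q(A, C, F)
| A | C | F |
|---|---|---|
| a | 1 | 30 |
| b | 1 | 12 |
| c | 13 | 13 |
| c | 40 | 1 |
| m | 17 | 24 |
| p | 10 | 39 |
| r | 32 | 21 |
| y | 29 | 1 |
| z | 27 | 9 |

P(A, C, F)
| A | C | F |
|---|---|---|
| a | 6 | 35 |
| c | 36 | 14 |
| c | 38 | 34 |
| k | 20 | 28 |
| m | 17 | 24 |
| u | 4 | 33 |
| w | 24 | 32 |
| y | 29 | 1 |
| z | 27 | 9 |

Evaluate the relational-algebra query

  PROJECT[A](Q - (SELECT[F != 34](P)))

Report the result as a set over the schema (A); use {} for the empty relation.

σ[F != 34]: keep tuples satisfying F != 34 → {(a, 6, 35), (c, 36, 14), (k, 20, 28), (m, 17, 24), (u, 4, 33), (w, 24, 32), (y, 29, 1), (z, 27, 9)}
Set difference of the two operands is {(a, 1, 30), (b, 1, 12), (c, 13, 13), (c, 40, 1), (p, 10, 39), (r, 32, 21)}.
π_{A} gives {a, b, c, p, r} (1 duplicate(s) eliminated).

{a, b, c, p, r}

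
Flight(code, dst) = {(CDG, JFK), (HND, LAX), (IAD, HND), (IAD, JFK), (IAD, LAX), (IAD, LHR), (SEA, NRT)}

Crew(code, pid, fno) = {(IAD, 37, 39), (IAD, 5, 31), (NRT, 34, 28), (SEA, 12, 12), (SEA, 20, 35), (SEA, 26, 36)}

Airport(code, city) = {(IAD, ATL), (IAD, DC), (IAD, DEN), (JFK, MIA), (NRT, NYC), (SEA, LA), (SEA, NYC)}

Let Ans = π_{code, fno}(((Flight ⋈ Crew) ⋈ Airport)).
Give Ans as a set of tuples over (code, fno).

Flight ⋈ Crew (natural join on code): {(IAD, HND, 37, 39), (IAD, HND, 5, 31), (IAD, JFK, 37, 39), (IAD, JFK, 5, 31), (IAD, LAX, 37, 39), (IAD, LAX, 5, 31), (IAD, LHR, 37, 39), (IAD, LHR, 5, 31), (SEA, NRT, 12, 12), (SEA, NRT, 20, 35), (SEA, NRT, 26, 36)}
(Flight ⋈ Crew) ⋈ Airport (natural join on code): {(IAD, HND, 37, 39, ATL), (IAD, HND, 37, 39, DC), (IAD, HND, 37, 39, DEN), (IAD, HND, 5, 31, ATL), (IAD, HND, 5, 31, DC), (IAD, HND, 5, 31, DEN), (IAD, JFK, 37, 39, ATL), (IAD, JFK, 37, 39, DC), (IAD, JFK, 37, 39, DEN), (IAD, JFK, 5, 31, ATL), (IAD, JFK, 5, 31, DC), (IAD, JFK, 5, 31, DEN), (IAD, LAX, 37, 39, ATL), (IAD, LAX, 37, 39, DC), (IAD, LAX, 37, 39, DEN), (IAD, LAX, 5, 31, ATL), (IAD, LAX, 5, 31, DC), (IAD, LAX, 5, 31, DEN), (IAD, LHR, 37, 39, ATL), (IAD, LHR, 37, 39, DC), (IAD, LHR, 37, 39, DEN), (IAD, LHR, 5, 31, ATL), (IAD, LHR, 5, 31, DC), (IAD, LHR, 5, 31, DEN), (SEA, NRT, 12, 12, LA), (SEA, NRT, 12, 12, NYC), (SEA, NRT, 20, 35, LA), (SEA, NRT, 20, 35, NYC), (SEA, NRT, 26, 36, LA), (SEA, NRT, 26, 36, NYC)}
π[code, fno]: project onto (code, fno) (25 duplicate(s) eliminated) → {(IAD, 31), (IAD, 39), (SEA, 12), (SEA, 35), (SEA, 36)}

{(IAD, 31), (IAD, 39), (SEA, 12), (SEA, 35), (SEA, 36)}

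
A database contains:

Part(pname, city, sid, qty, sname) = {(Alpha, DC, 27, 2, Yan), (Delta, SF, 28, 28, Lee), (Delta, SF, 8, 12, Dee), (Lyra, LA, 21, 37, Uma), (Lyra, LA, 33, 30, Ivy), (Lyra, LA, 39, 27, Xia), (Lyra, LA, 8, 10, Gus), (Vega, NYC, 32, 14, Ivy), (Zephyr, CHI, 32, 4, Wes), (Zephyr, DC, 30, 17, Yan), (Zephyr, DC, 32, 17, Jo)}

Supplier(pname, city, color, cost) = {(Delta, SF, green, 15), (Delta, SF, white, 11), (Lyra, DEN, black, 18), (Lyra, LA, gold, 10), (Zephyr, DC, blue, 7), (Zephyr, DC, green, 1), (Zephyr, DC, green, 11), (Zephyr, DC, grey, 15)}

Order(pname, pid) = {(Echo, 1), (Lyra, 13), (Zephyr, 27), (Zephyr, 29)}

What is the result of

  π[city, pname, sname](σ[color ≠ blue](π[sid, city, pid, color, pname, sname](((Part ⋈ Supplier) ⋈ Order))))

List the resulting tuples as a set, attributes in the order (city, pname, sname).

{(DC, Zephyr, Jo), (DC, Zephyr, Yan), (LA, Lyra, Gus), (LA, Lyra, Ivy), (LA, Lyra, Uma), (LA, Lyra, Xia)}

Joining Part and Supplier on pname, city yields {(Delta, SF, 28, 28, Lee, green, 15), (Delta, SF, 28, 28, Lee, white, 11), (Delta, SF, 8, 12, Dee, green, 15), (Delta, SF, 8, 12, Dee, white, 11), (Lyra, LA, 21, 37, Uma, gold, 10), (Lyra, LA, 33, 30, Ivy, gold, 10), (Lyra, LA, 39, 27, Xia, gold, 10), (Lyra, LA, 8, 10, Gus, gold, 10), (Zephyr, DC, 30, 17, Yan, blue, 7), (Zephyr, DC, 30, 17, Yan, green, 1), (Zephyr, DC, 30, 17, Yan, green, 11), (Zephyr, DC, 30, 17, Yan, grey, 15), (Zephyr, DC, 32, 17, Jo, blue, 7), (Zephyr, DC, 32, 17, Jo, green, 1), (Zephyr, DC, 32, 17, Jo, green, 11), (Zephyr, DC, 32, 17, Jo, grey, 15)}.
Joining (Part ⋈ Supplier) and Order on pname yields {(Lyra, LA, 21, 37, Uma, gold, 10, 13), (Lyra, LA, 33, 30, Ivy, gold, 10, 13), (Lyra, LA, 39, 27, Xia, gold, 10, 13), (Lyra, LA, 8, 10, Gus, gold, 10, 13), (Zephyr, DC, 30, 17, Yan, blue, 7, 27), (Zephyr, DC, 30, 17, Yan, blue, 7, 29), (Zephyr, DC, 30, 17, Yan, green, 1, 27), (Zephyr, DC, 30, 17, Yan, green, 1, 29), (Zephyr, DC, 30, 17, Yan, green, 11, 27), (Zephyr, DC, 30, 17, Yan, green, 11, 29), (Zephyr, DC, 30, 17, Yan, grey, 15, 27), (Zephyr, DC, 30, 17, Yan, grey, 15, 29), (Zephyr, DC, 32, 17, Jo, blue, 7, 27), (Zephyr, DC, 32, 17, Jo, blue, 7, 29), (Zephyr, DC, 32, 17, Jo, green, 1, 27), (Zephyr, DC, 32, 17, Jo, green, 1, 29), (Zephyr, DC, 32, 17, Jo, green, 11, 27), (Zephyr, DC, 32, 17, Jo, green, 11, 29), (Zephyr, DC, 32, 17, Jo, grey, 15, 27), (Zephyr, DC, 32, 17, Jo, grey, 15, 29)}.
Keep only column(s) sid, city, pid, color, pname, sname (4 duplicate(s) eliminated): {(21, LA, 13, gold, Lyra, Uma), (30, DC, 27, blue, Zephyr, Yan), (30, DC, 27, green, Zephyr, Yan), (30, DC, 27, grey, Zephyr, Yan), (30, DC, 29, blue, Zephyr, Yan), (30, DC, 29, green, Zephyr, Yan), (30, DC, 29, grey, Zephyr, Yan), (32, DC, 27, blue, Zephyr, Jo), (32, DC, 27, green, Zephyr, Jo), (32, DC, 27, grey, Zephyr, Jo), (32, DC, 29, blue, Zephyr, Jo), (32, DC, 29, green, Zephyr, Jo), (32, DC, 29, grey, Zephyr, Jo), (33, LA, 13, gold, Lyra, Ivy), (39, LA, 13, gold, Lyra, Xia), (8, LA, 13, gold, Lyra, Gus)}
Selection color ≠ blue: {(21, LA, 13, gold, Lyra, Uma), (30, DC, 27, green, Zephyr, Yan), (30, DC, 27, grey, Zephyr, Yan), (30, DC, 29, green, Zephyr, Yan), (30, DC, 29, grey, Zephyr, Yan), (32, DC, 27, green, Zephyr, Jo), (32, DC, 27, grey, Zephyr, Jo), (32, DC, 29, green, Zephyr, Jo), (32, DC, 29, grey, Zephyr, Jo), (33, LA, 13, gold, Lyra, Ivy), (39, LA, 13, gold, Lyra, Xia), (8, LA, 13, gold, Lyra, Gus)}
Keep only column(s) city, pname, sname (6 duplicate(s) eliminated): {(DC, Zephyr, Jo), (DC, Zephyr, Yan), (LA, Lyra, Gus), (LA, Lyra, Ivy), (LA, Lyra, Uma), (LA, Lyra, Xia)}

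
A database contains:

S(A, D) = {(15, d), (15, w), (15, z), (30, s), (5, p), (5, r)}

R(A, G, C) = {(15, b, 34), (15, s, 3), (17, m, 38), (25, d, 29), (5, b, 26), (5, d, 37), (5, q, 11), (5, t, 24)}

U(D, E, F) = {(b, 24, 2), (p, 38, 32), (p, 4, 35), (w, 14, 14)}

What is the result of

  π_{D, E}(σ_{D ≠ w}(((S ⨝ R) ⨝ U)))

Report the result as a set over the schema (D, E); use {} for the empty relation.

{(p, 38), (p, 4)}

Joining S and R on A yields {(15, d, b, 34), (15, d, s, 3), (15, w, b, 34), (15, w, s, 3), (15, z, b, 34), (15, z, s, 3), (5, p, b, 26), (5, p, d, 37), (5, p, q, 11), (5, p, t, 24), (5, r, b, 26), (5, r, d, 37), (5, r, q, 11), (5, r, t, 24)}.
Joining (S ⨝ R) and U on D yields {(15, w, b, 34, 14, 14), (15, w, s, 3, 14, 14), (5, p, b, 26, 38, 32), (5, p, b, 26, 4, 35), (5, p, d, 37, 38, 32), (5, p, d, 37, 4, 35), (5, p, q, 11, 38, 32), (5, p, q, 11, 4, 35), (5, p, t, 24, 38, 32), (5, p, t, 24, 4, 35)}.
Apply σ_{D ≠ w}; surviving tuples: {(5, p, b, 26, 38, 32), (5, p, b, 26, 4, 35), (5, p, d, 37, 38, 32), (5, p, d, 37, 4, 35), (5, p, q, 11, 38, 32), (5, p, q, 11, 4, 35), (5, p, t, 24, 38, 32), (5, p, t, 24, 4, 35)}
π_{D, E} gives {(p, 38), (p, 4)} (6 duplicate(s) eliminated).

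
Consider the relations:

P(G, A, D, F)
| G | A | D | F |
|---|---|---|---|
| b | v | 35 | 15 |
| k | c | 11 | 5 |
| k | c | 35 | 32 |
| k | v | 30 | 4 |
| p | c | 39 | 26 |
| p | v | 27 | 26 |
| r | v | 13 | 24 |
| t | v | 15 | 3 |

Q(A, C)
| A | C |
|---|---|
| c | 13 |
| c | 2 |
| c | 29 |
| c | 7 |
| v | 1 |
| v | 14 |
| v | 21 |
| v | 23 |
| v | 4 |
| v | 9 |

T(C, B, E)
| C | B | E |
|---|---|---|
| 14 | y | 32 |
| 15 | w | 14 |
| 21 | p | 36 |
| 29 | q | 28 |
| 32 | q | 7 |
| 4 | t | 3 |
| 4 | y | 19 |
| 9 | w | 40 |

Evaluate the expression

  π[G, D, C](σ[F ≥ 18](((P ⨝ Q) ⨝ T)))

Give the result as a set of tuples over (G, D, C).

{(k, 35, 29), (p, 27, 14), (p, 27, 21), (p, 27, 4), (p, 27, 9), (p, 39, 29), (r, 13, 14), (r, 13, 21), (r, 13, 4), (r, 13, 9)}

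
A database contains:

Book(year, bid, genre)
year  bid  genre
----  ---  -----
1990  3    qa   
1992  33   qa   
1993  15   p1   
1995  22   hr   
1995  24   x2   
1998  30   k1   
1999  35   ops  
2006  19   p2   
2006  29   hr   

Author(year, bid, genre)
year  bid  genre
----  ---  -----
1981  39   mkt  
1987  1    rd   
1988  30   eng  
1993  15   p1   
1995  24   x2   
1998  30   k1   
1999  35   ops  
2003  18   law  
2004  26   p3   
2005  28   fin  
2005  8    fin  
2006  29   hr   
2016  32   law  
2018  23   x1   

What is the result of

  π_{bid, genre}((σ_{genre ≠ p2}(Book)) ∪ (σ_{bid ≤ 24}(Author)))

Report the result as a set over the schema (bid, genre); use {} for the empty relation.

σ[genre ≠ p2]: keep tuples satisfying genre ≠ p2 → {(1990, 3, qa), (1992, 33, qa), (1993, 15, p1), (1995, 22, hr), (1995, 24, x2), (1998, 30, k1), (1999, 35, ops), (2006, 29, hr)}
σ[bid ≤ 24]: keep tuples satisfying bid ≤ 24 → {(1987, 1, rd), (1993, 15, p1), (1995, 24, x2), (2003, 18, law), (2005, 8, fin), (2018, 23, x1)}
Taking the union: {(1987, 1, rd), (1990, 3, qa), (1992, 33, qa), (1993, 15, p1), (1995, 22, hr), (1995, 24, x2), (1998, 30, k1), (1999, 35, ops), (2003, 18, law), (2005, 8, fin), (2006, 29, hr), (2018, 23, x1)}
π[bid, genre]: project onto (bid, genre) → {(1, rd), (15, p1), (18, law), (22, hr), (23, x1), (24, x2), (29, hr), (3, qa), (30, k1), (33, qa), (35, ops), (8, fin)}

{(1, rd), (15, p1), (18, law), (22, hr), (23, x1), (24, x2), (29, hr), (3, qa), (30, k1), (33, qa), (35, ops), (8, fin)}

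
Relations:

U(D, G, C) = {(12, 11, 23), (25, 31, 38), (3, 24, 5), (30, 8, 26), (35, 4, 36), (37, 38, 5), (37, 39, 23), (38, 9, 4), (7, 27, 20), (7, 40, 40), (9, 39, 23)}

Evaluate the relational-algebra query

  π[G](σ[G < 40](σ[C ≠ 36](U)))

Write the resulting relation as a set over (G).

{11, 24, 27, 31, 38, 39, 8, 9}

Selection C ≠ 36: {(12, 11, 23), (25, 31, 38), (3, 24, 5), (30, 8, 26), (37, 38, 5), (37, 39, 23), (38, 9, 4), (7, 27, 20), (7, 40, 40), (9, 39, 23)}
Selection G < 40: {(12, 11, 23), (25, 31, 38), (3, 24, 5), (30, 8, 26), (37, 38, 5), (37, 39, 23), (38, 9, 4), (7, 27, 20), (9, 39, 23)}
Keep only column(s) G (1 duplicate(s) eliminated): {11, 24, 27, 31, 38, 39, 8, 9}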